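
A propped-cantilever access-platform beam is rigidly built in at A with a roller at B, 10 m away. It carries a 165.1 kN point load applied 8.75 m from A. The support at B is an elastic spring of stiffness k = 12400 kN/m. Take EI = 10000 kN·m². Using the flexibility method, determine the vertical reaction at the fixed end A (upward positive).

Take the reaction at B as the redundant and release it; the primary structure is a cantilever fixed at A.
Primary-structure tip deflection at B by superposition:
  point load 165.1 at a = 8.75: Pa²(3L − a)/(6EI) = 44768/EI
Tip deflection under a unit load at B: L³/(3EI) = 333.3/EI.
With EI = 10000 kN·m²: δ_0 = 4.4768 m and δ_{BB} = 0.033333 m/kN.
Compatibility — the spring shortens by R_B/k under the reaction it provides: δ_0 − R_B·δ_{BB} = R_B/k. With 1/k = 0.000081 m/kN, R_B = δ_0 / (δ_{BB} + 1/k) = 4.4768 / (0.033333 + 0.000081) = 134 kN.
Vertical equilibrium: R_A = ΣP − R_B = 165.1 − 134 = 31.12 kN.

R_A = 31.12 kN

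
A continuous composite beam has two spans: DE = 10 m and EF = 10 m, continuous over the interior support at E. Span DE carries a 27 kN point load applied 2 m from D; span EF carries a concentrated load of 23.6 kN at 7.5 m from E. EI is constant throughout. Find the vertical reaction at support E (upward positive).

Release continuity at E by inserting a hinge; the redundant is the internal moment M_E. The primary structure is two simply-supported spans DE and EF.
Discontinuity in slope at E on the released structure — sum the simple-span end rotations:
  span DE: point load 27 at a = 2: Pab(L + a)/(6LEI) = 86.4/EI
  span EF: point load 23.6 at a = 7.5: Pab(L + b)/(6LEI) = 92.19/EI
  relative rotation θ_0 = (86.4 + 92.19)/EI = 178.6/EI
A unit hogging moment at E produces rotation L₁/(3EI) + L₂/(3EI) = 6.667/EI.
Slope continuity at E: θ_0 = M_E·6.667/EI, so M_E = 178.6/6.667 = 26.79 kN·m (hogging).
Span DE, ΣM about D with M_E applied at E: R_E^{DE}·10 = 54 + 26.79, so R_E^{DE} = 8.079 kN and R_D = 27 − 8.079 = 18.92 kN.
Span EF, ΣM about F: R_E^{EF}·10 = 59 + 26.79, so R_E^{EF} = 8.579 kN and R_F = 23.6 − 8.579 = 15.02 kN.
R_E = 8.079 + 8.579 = 16.66 kN.

R_E = 16.66 kN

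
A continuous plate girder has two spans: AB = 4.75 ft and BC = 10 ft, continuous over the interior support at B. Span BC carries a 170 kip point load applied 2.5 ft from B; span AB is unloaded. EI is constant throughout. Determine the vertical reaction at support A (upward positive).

R_A = -39.81 kip

Take M_B as the redundant. Released structure: two simple spans AB and BC with a hinge at B.
Discontinuity in slope at B on the released structure — sum the simple-span end rotations:
  span BC: point load 170 at a = 2.5: Pab(L + b)/(6LEI) = 929.7/EI
  relative rotation θ_0 = (0 + 929.7)/EI = 929.7/EI
A unit hogging moment at B produces rotation L₁/(3EI) + L₂/(3EI) = 4.917/EI.
Compatibility: M_B·(L₁+L₂)/(3EI) = θ_0, giving M_B = 189.1 kip·ft (hogging).
Span AB, ΣM about A with M_B applied at B: R_B^{AB}·4.75 = 0 + 189.1, so R_B^{AB} = 39.81 kip and R_A = 0 − 39.81 = -39.81 kip.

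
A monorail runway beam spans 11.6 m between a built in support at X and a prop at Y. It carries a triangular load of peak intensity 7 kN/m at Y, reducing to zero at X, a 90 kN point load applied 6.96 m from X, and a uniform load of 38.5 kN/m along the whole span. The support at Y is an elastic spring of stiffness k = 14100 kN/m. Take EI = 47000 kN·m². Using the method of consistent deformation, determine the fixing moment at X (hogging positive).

M_X = 894.8 kN·m

Choose R_Y as the redundant. The primary structure is the cantilever fixed at X.
Deflection at Y on the released cantilever, summing each load's contribution:
  triangular load, peak 7 at the free end: 11w₀L⁴/(120EI) = 11618/EI
  point load 90 at a = 6.96: Pa²(3L − a)/(6EI) = 20229/EI
  UDL 38.5: wL⁴/(8EI) = 87137/EI
  δ_0 = 118985/EI
Flexibility coefficient — unit upward force at Y: δ_{YY} = L³/(3EI) = 520.3/EI.
With EI = 47000 kN·m²: δ_0 = 2.5316 m and δ_{YY} = 0.01107 m/kN.
Compatibility — the spring shortens by R_Y/k under the reaction it provides: δ_0 − R_Y·δ_{YY} = R_Y/k. With 1/k = 0.000071 m/kN, R_Y = δ_0 / (δ_{YY} + 1/k) = 2.5316 / (0.01107 + 0.000071) = 227.2 kN.
Moment equilibrium about X: M_X = Σ(load moments about X) − R_Y·L = 3531 − 227.2×11.6 = 894.8 kN·m.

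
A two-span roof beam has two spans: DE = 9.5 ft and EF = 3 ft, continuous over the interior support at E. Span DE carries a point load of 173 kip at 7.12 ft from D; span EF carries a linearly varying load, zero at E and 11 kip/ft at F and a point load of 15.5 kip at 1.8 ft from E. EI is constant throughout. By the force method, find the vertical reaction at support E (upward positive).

Insert a hinge at E; M_E is the redundant, and each span becomes simply supported.
Discontinuity in slope at E on the released structure — sum the simple-span end rotations:
  span DE: point load 173 at a = 7.12: Pab(L + a)/(6LEI) = 854.8/EI
  span EF: triangular load, peak 11: 7w₀L³/(360EI) = 5.775/EI
  span EF: point load 15.5 at a = 1.8: Pab(L + b)/(6LEI) = 7.812/EI
  relative rotation θ_0 = (854.8 + 13.59)/EI = 868.4/EI
A unit hogging moment at E produces rotation L₁/(3EI) + L₂/(3EI) = 4.167/EI.
Compatibility: M_E·(L₁+L₂)/(3EI) = θ_0, giving M_E = 208.4 kip·ft (hogging).
Span DE, ΣM about D with M_E applied at E: R_E^{DE}·9.5 = 1232 + 208.4, so R_E^{DE} = 151.6 kip and R_D = 173 − 151.6 = 21.4 kip.
Span EF, ΣM about F: R_E^{EF}·3 = 35.1 + 208.4, so R_E^{EF} = 81.17 kip and R_F = 32 − 81.17 = -49.17 kip.
R_E = 151.6 + 81.17 = 232.8 kip.

R_E = 232.8 kip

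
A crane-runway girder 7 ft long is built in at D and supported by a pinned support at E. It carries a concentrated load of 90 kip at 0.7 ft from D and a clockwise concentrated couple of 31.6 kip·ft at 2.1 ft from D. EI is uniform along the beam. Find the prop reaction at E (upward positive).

R_E = 4.758 kip

Release the roller at E. Primary structure: cantilever fixed at D.
Deflection at E on the released cantilever, summing each load's contribution:
  point load 90 at a = 0.7: Pa²(3L − a)/(6EI) = 149.2/EI
  clockwise couple 31.6 at a = 2.1: M₀a(2L − a)/(2EI) = 394.8/EI
  δ_0 = 544/EI
Tip deflection under a unit load at E: L³/(3EI) = 114.3/EI.
The prop prevents deflection at E: R_E = δ_0/δ_{EE} = 544/114.3 = 4.758 kip.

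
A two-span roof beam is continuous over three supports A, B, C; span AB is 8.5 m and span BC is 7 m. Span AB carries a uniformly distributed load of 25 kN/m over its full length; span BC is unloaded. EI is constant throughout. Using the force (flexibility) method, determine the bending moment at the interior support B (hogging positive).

Release continuity at B by inserting a hinge; the redundant is the internal moment M_B. The primary structure is two simply-supported spans AB and BC.
Rotations at B on the released spans (each span's end-slope, ×1/EI):
  span AB: UDL 25: wL³/(24EI) = 639.7/EI
  relative rotation θ_0 = (639.7 + 0)/EI = 639.7/EI
A unit hogging moment at B produces rotation L₁/(3EI) + L₂/(3EI) = 5.167/EI.
Compatibility: M_B·(L₁+L₂)/(3EI) = θ_0, giving M_B = 123.8 kN·m (hogging).

M_B = 123.8 kN·m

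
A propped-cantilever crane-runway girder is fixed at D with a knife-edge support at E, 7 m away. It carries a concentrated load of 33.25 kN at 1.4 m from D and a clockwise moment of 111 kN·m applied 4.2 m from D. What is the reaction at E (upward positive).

Take the reaction at E as the redundant and release it; the primary structure is a cantilever fixed at D.
Deflection at E on the released cantilever, summing each load's contribution:
  point load 33.25 at a = 1.4: Pa²(3L − a)/(6EI) = 212.9/EI
  clockwise couple 111 at a = 4.2: M₀a(2L − a)/(2EI) = 2284/EI
  δ_0 = 2497/EI
Flexibility coefficient — unit upward force at E: δ_{EE} = L³/(3EI) = 114.3/EI.
Compatibility at E: δ_0 − R_E·δ_{EE} = 0, so R_E = 2497/114.3 = 21.84 kN.

R_E = 21.84 kN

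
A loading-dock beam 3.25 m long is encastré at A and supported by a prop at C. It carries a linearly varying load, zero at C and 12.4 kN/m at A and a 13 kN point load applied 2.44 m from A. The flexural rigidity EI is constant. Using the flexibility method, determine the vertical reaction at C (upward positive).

R_C = 12.27 kN

Release the roller at C. Primary structure: cantilever fixed at A.
Primary-structure tip deflection at C by superposition:
  triangular load, peak 12.4 at the fixed end: w₀L⁴/(30EI) = 46.11/EI
  point load 13 at a = 2.44: Pa²(3L − a)/(6EI) = 94.3/EI
  δ_0 = 140.4/EI
Tip deflection under a unit load at C: L³/(3EI) = 11.44/EI.
The prop prevents deflection at C: R_C = δ_0/δ_{CC} = 140.4/11.44 = 12.27 kN.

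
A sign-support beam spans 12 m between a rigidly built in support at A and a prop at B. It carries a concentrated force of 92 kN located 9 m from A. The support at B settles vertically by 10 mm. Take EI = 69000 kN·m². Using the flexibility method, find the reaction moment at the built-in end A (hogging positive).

M_A = 143.8 kN·m

Release the roller at B. Primary structure: cantilever fixed at A.
Downward deflection at the released point B due to the loads:
  point load 92 at a = 9: Pa²(3L − a)/(6EI) = 33534/EI
Tip deflection under a unit load at B: L³/(3EI) = 576/EI.
With EI = 69000 kN·m²: δ_0 = 0.486 m and δ_{BB} = 0.008348 m/kN.
Compatibility — the beam at B must follow the support down by 0.01 m: δ_0 − R_B·δ_{BB} = 0.01, so R_B = (0.486 − 0.01)/0.008348 = 57.02 kN.
Moment equilibrium about A: M_A = Σ(load moments about A) − R_B·L = 828 − 57.02×12 = 143.8 kN·m.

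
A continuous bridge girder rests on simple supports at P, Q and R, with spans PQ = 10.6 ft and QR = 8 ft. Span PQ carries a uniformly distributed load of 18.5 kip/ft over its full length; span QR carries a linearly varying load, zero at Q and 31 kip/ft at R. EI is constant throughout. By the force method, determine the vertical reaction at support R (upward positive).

R_R = 57.93 kip

Take M_Q as the redundant. Released structure: two simple spans PQ and QR with a hinge at Q.
Discontinuity in slope at Q on the released structure — sum the simple-span end rotations:
  span PQ: UDL 18.5: wL³/(24EI) = 918.1/EI
  span QR: triangular load, peak 31: 7w₀L³/(360EI) = 308.6/EI
  relative rotation θ_0 = (918.1 + 308.6)/EI = 1227/EI
A unit hogging moment at Q produces rotation L₁/(3EI) + L₂/(3EI) = 6.2/EI.
Slope continuity at Q: θ_0 = M_Q·6.2/EI, so M_Q = 1227/6.2 = 197.9 kip·ft (hogging).
Span QR, ΣM about R: R_Q^{QR}·8 = 330.7 + 197.9, so R_Q^{QR} = 66.07 kip and R_R = 124 − 66.07 = 57.93 kip.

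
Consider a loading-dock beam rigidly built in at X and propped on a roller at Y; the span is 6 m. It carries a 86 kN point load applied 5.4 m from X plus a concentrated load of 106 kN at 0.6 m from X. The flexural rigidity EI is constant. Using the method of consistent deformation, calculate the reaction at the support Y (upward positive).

Remove the prop at Y; the released (primary) structure is a cantilever built in at X.
Deflection at Y on the released cantilever, summing each load's contribution:
  point load 86 at a = 5.4: Pa²(3L − a)/(6EI) = 5266/EI
  point load 106 at a = 0.6: Pa²(3L − a)/(6EI) = 110.7/EI
  δ_0 = 5377/EI
Tip deflection under a unit load at Y: L³/(3EI) = 72/EI.
Compatibility at Y: δ_0 − R_Y·δ_{YY} = 0, so R_Y = 5377/72 = 74.68 kN.

R_Y = 74.68 kN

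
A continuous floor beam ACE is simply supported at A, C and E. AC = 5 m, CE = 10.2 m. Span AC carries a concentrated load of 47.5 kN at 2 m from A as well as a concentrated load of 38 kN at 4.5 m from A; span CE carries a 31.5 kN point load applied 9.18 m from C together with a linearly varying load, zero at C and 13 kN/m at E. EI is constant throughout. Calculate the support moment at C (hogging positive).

M_C = 82.09 kN·m

Insert a hinge at C; M_C is the redundant, and each span becomes simply supported.
End slopes at the hinge C, treating each span as simply supported:
  span AC: point load 47.5 at a = 2: Pab(L + a)/(6LEI) = 66.5/EI
  span AC: point load 38 at a = 4.5: Pab(L + a)/(6LEI) = 27.07/EI
  span CE: point load 31.5 at a = 9.18: Pab(L + b)/(6LEI) = 54.07/EI
  span CE: triangular load, peak 13: 7w₀L³/(360EI) = 268.2/EI
  relative rotation θ_0 = (93.58 + 322.3)/EI = 415.9/EI
A unit hogging moment at C produces rotation L₁/(3EI) + L₂/(3EI) = 5.067/EI.
Slope continuity at C: θ_0 = M_C·5.067/EI, so M_C = 415.9/5.067 = 82.09 kN·m (hogging).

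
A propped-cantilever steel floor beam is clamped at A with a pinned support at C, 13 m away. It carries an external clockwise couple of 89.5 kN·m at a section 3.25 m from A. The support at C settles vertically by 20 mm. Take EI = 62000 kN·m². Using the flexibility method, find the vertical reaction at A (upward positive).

Remove the prop at C; the released (primary) structure is a cantilever built in at A.
Downward deflection at the released point C due to the loads:
  clockwise couple 89.5 at a = 3.25: M₀a(2L − a)/(2EI) = 3309/EI
Tip deflection under a unit load at C: L³/(3EI) = 732.3/EI.
With EI = 62000 kN·m²: δ_0 = 0.053366 m and δ_{CC} = 0.011812 m/kN.
Compatibility — the beam at C must follow the support down by 0.02 m: δ_0 − R_C·δ_{CC} = 0.02, so R_C = (0.053366 − 0.02)/0.011812 = 2.825 kN.
Vertical equilibrium: R_A = ΣP − R_C = 0 − 2.825 = -2.825 kN.

R_A = -2.825 kN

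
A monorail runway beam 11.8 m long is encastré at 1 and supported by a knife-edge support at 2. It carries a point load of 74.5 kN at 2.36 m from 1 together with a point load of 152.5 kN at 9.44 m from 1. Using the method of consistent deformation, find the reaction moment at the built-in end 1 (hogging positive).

M_1 = 299.3 kN·m

Take the reaction at 2 as the redundant and release it; the primary structure is a cantilever fixed at 1.
Free-end deflection of the primary structure under the applied loading (downward +):
  point load 74.5 at a = 2.36: Pa²(3L − a)/(6EI) = 2285/EI
  point load 152.5 at a = 9.44: Pa²(3L − a)/(6EI) = 58799/EI
  δ_0 = 61084/EI
Tip deflection under a unit load at 2: L³/(3EI) = 547.7/EI.
Compatibility at 2: δ_0 − R_2·δ_{22} = 0, so R_2 = 61084/547.7 = 111.5 kN.
Moment equilibrium about 1: M_1 = Σ(load moments about 1) − R_2·L = 1615 − 111.5×11.8 = 299.3 kN·m.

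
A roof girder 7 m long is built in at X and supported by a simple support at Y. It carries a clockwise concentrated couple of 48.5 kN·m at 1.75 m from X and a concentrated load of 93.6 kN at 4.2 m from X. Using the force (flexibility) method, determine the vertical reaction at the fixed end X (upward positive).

Release the roller at Y. Primary structure: cantilever fixed at X.
Deflection at Y on the released cantilever, summing each load's contribution:
  clockwise couple 48.5 at a = 1.75: M₀a(2L − a)/(2EI) = 519.9/EI
  point load 93.6 at a = 4.2: Pa²(3L − a)/(6EI) = 4623/EI
  δ_0 = 5143/EI
Tip deflection under a unit load at Y: L³/(3EI) = 114.3/EI.
Compatibility at Y: δ_0 − R_Y·δ_{YY} = 0, so R_Y = 5143/114.3 = 44.98 kN.
Vertical equilibrium: R_X = ΣP − R_Y = 93.6 − 44.98 = 48.62 kN.

R_X = 48.62 kN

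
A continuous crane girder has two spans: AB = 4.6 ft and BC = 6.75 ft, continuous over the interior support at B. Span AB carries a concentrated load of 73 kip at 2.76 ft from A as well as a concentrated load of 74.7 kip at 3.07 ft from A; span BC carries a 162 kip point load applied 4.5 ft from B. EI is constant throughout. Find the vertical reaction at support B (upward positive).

R_B = 201.8 kip

Insert a hinge at B; M_B is the redundant, and each span becomes simply supported.
Rotations at B on the released spans (each span's end-slope, ×1/EI):
  span AB: point load 73 at a = 2.76: Pab(L + a)/(6LEI) = 98.86/EI
  span AB: point load 74.7 at a = 3.07: Pab(L + a)/(6LEI) = 97.51/EI
  span BC: point load 162 at a = 4.5: Pab(L + b)/(6LEI) = 364.5/EI
  relative rotation θ_0 = (196.4 + 364.5)/EI = 560.9/EI
A unit hogging moment at B produces rotation L₁/(3EI) + L₂/(3EI) = 3.783/EI.
Slope continuity at B: θ_0 = M_B·3.783/EI, so M_B = 560.9/3.783 = 148.2 kip·ft (hogging).
Span AB, ΣM about A with M_B applied at B: R_B^{AB}·4.6 = 430.8 + 148.2, so R_B^{AB} = 125.9 kip and R_A = 147.7 − 125.9 = 21.82 kip.
Span BC, ΣM about C: R_B^{BC}·6.75 = 364.5 + 148.2, so R_B^{BC} = 75.96 kip and R_C = 162 − 75.96 = 86.04 kip.
R_B = 125.9 + 75.96 = 201.8 kip.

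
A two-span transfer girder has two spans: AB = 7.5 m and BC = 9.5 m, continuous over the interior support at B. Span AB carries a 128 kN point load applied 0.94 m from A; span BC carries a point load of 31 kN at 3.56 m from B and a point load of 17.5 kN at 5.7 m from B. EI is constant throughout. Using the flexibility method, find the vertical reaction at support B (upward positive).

R_B = 59.86 kN

Take M_B as the redundant. Released structure: two simple spans AB and BC with a hinge at B.
End slopes at the hinge B, treating each span as simply supported:
  span AB: point load 128 at a = 0.94: Pab(L + a)/(6LEI) = 148/EI
  span BC: point load 31 at a = 3.56: Pab(L + b)/(6LEI) = 177.6/EI
  span BC: point load 17.5 at a = 5.7: Pab(L + b)/(6LEI) = 88.44/EI
  relative rotation θ_0 = (148 + 266)/EI = 414.1/EI
A unit hogging moment at B produces rotation L₁/(3EI) + L₂/(3EI) = 5.667/EI.
Slope continuity at B: θ_0 = M_B·5.667/EI, so M_B = 414.1/5.667 = 73.07 kN·m (hogging).
Span AB, ΣM about A with M_B applied at B: R_B^{AB}·7.5 = 120.3 + 73.07, so R_B^{AB} = 25.79 kN and R_A = 128 − 25.79 = 102.2 kN.
Span BC, ΣM about C: R_B^{BC}·9.5 = 250.6 + 73.07, so R_B^{BC} = 34.07 kN and R_C = 48.5 − 34.07 = 14.43 kN.
R_B = 25.79 + 34.07 = 59.86 kN.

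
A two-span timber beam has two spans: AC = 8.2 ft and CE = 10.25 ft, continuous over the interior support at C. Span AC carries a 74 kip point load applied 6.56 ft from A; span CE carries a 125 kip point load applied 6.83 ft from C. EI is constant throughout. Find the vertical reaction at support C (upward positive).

R_C = 132.6 kip

Take M_C as the redundant. Released structure: two simple spans AC and CE with a hinge at C.
Discontinuity in slope at C on the released structure — sum the simple-span end rotations:
  span AC: point load 74 at a = 6.56: Pab(L + a)/(6LEI) = 238.8/EI
  span CE: point load 125 at a = 6.83: Pab(L + b)/(6LEI) = 649/EI
  relative rotation θ_0 = (238.8 + 649)/EI = 887.8/EI
A unit hogging moment at C produces rotation L₁/(3EI) + L₂/(3EI) = 6.15/EI.
Compatibility: M_C·(L₁+L₂)/(3EI) = θ_0, giving M_C = 144.4 kip·ft (hogging).
Span AC, ΣM about A with M_C applied at C: R_C^{AC}·8.2 = 485.4 + 144.4, so R_C^{AC} = 76.81 kip and R_A = 74 − 76.81 = -2.805 kip.
Span CE, ΣM about E: R_C^{CE}·10.25 = 427.5 + 144.4, so R_C^{CE} = 55.79 kip and R_E = 125 − 55.79 = 69.21 kip.
R_C = 76.81 + 55.79 = 132.6 kip.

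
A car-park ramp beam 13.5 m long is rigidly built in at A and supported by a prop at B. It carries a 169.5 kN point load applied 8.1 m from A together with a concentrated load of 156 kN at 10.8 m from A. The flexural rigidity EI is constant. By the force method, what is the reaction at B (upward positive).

Release the roller at B. Primary structure: cantilever fixed at A.
Free-end deflection of the primary structure under the applied loading (downward +):
  point load 169.5 at a = 8.1: Pa²(3L − a)/(6EI) = 60053/EI
  point load 156 at a = 10.8: Pa²(3L − a)/(6EI) = 90069/EI
  δ_0 = 150122/EI
Tip deflection under a unit load at B: L³/(3EI) = 820.1/EI.
Compatibility at B: δ_0 − R_B·δ_{BB} = 0, so R_B = 150122/820.1 = 183 kN.

R_B = 183 kN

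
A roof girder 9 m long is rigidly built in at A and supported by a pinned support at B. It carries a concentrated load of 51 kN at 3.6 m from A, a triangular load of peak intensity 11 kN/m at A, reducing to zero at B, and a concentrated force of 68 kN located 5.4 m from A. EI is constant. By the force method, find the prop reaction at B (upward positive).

Remove the prop at B; the released (primary) structure is a cantilever built in at A.
Primary-structure tip deflection at B by superposition:
  point load 51 at a = 3.6: Pa²(3L − a)/(6EI) = 2578/EI
  triangular load, peak 11 at the fixed end: w₀L⁴/(30EI) = 2406/EI
  point load 68 at a = 5.4: Pa²(3L − a)/(6EI) = 7138/EI
  δ_0 = 12122/EI
Flexibility coefficient — unit upward force at B: δ_{BB} = L³/(3EI) = 243/EI.
The prop prevents deflection at B: R_B = δ_0/δ_{BB} = 12122/243 = 49.88 kN.

R_B = 49.88 kN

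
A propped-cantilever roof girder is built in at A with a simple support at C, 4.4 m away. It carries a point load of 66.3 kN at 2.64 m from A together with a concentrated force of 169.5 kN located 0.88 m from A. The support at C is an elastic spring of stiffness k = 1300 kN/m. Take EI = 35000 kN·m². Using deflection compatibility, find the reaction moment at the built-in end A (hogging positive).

M_A = 238.1 kN·m

Take the reaction at C as the redundant and release it; the primary structure is a cantilever fixed at A.
Free-end deflection of the primary structure under the applied loading (downward +):
  point load 66.3 at a = 2.64: Pa²(3L − a)/(6EI) = 813.3/EI
  point load 169.5 at a = 0.88: Pa²(3L − a)/(6EI) = 269.5/EI
  δ_0 = 1083/EI
Flexibility coefficient — unit upward force at C: δ_{CC} = L³/(3EI) = 28.39/EI.
With EI = 35000 kN·m²: δ_0 = 0.030937 m and δ_{CC} = 0.000811 m/kN.
Compatibility — the spring shortens by R_C/k under the reaction it provides: δ_0 − R_C·δ_{CC} = R_C/k. With 1/k = 0.000769 m/kN, R_C = δ_0 / (δ_{CC} + 1/k) = 0.030937 / (0.000811 + 0.000769) = 19.57 kN.
Moment equilibrium about A: M_A = Σ(load moments about A) − R_C·L = 324.2 − 19.57×4.4 = 238.1 kN·m.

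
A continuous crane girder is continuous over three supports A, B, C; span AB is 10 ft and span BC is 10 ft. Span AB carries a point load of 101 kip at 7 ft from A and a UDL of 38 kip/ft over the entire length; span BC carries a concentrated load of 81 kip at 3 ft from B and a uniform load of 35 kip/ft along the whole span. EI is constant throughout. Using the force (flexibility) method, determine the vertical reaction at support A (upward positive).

R_A = 158.4 kip

Insert a hinge at B; M_B is the redundant, and each span becomes simply supported.
End slopes at the hinge B, treating each span as simply supported:
  span AB: point load 101 at a = 7: Pab(L + a)/(6LEI) = 601/EI
  span AB: UDL 38: wL³/(24EI) = 1583/EI
  span BC: point load 81 at a = 3: Pab(L + b)/(6LEI) = 481.9/EI
  span BC: UDL 35: wL³/(24EI) = 1458/EI
  relative rotation θ_0 = (2184 + 1940)/EI = 4125/EI
A unit hogging moment at B produces rotation L₁/(3EI) + L₂/(3EI) = 6.667/EI.
Slope continuity at B: θ_0 = M_B·6.667/EI, so M_B = 4125/6.667 = 618.7 kip·ft (hogging).
Span AB, ΣM about A with M_B applied at B: R_B^{AB}·10 = 2607 + 618.7, so R_B^{AB} = 322.6 kip and R_A = 481 − 322.6 = 158.4 kip.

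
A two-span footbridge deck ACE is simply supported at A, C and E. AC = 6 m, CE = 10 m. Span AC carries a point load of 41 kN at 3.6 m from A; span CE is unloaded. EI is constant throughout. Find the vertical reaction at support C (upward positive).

R_C = 29.32 kN

Take M_C as the redundant. Released structure: two simple spans AC and CE with a hinge at C.
Rotations at C on the released spans (each span's end-slope, ×1/EI):
  span AC: point load 41 at a = 3.6: Pab(L + a)/(6LEI) = 94.46/EI
  relative rotation θ_0 = (94.46 + 0)/EI = 94.46/EI
A unit hogging moment at C produces rotation L₁/(3EI) + L₂/(3EI) = 5.333/EI.
Compatibility: M_C·(L₁+L₂)/(3EI) = θ_0, giving M_C = 17.71 kN·m (hogging).
Span AC, ΣM about A with M_C applied at C: R_C^{AC}·6 = 147.6 + 17.71, so R_C^{AC} = 27.55 kN and R_A = 41 − 27.55 = 13.45 kN.
Span CE, ΣM about E: R_C^{CE}·10 = 0 + 17.71, so R_C^{CE} = 1.771 kN and R_E = 0 − 1.771 = -1.771 kN.
R_C = 27.55 + 1.771 = 29.32 kN.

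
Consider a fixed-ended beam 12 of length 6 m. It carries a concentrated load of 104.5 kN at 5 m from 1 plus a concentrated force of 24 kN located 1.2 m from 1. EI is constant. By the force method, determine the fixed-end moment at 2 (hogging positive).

M_2 = 77.18 kN·m

Take the two fixed-end moments M_1, M_2 as redundants; the released structure is the simple span 12.
Simple-span end rotations at 1 and 2 under the given loads:
  at 1: point load 104.5 at a = 5: Pab(L + b)/(6LEI) = 101.6/EI
  at 2: point load 104.5 at a = 5: Pab(L + a)/(6LEI) = 159.7/EI
  at 1: point load 24 at a = 1.2: Pab(L + b)/(6LEI) = 41.47/EI
  at 2: point load 24 at a = 1.2: Pab(L + a)/(6LEI) = 27.65/EI
  θ_10 = 143.1/EI,  θ_20 = 187.3/EI
Flexibility coefficients: a unit moment at one end gives L/(3EI) there and L/(6EI) at the far end, so f₁₁ = f₂₂ = 2/EI and f₁₂ = f₂₁ = 1/EI.
Compatibility — zero rotation at each built-in end:
  2 M_1 + 1 M_2 = 143.1
  1 M_1 + 2 M_2 = 187.3
Solving the pair gives M_1 = 32.95 kN·m and M_2 = 77.18 kN·m (hogging).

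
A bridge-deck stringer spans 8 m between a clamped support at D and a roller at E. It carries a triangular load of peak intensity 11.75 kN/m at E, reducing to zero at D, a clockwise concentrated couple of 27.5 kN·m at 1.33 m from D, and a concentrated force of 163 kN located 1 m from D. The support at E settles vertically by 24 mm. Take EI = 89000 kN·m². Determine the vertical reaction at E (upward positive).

R_E = 18.57 kN

Take the reaction at E as the redundant and release it; the primary structure is a cantilever fixed at D.
Downward deflection at the released point E due to the loads:
  triangular load, peak 11.75 at the free end: 11w₀L⁴/(120EI) = 4412/EI
  clockwise couple 27.5 at a = 1.33: M₀a(2L − a)/(2EI) = 268.3/EI
  point load 163 at a = 1: Pa²(3L − a)/(6EI) = 624.8/EI
  δ_0 = 5305/EI
Flexibility coefficient — unit upward force at E: δ_{EE} = L³/(3EI) = 170.7/EI.
With EI = 89000 kN·m²: δ_0 = 0.059605 m and δ_{EE} = 0.001918 m/kN.
Compatibility — the beam at E must follow the support down by 0.024 m: δ_0 − R_E·δ_{EE} = 0.024, so R_E = (0.059605 − 0.024)/0.001918 = 18.57 kN.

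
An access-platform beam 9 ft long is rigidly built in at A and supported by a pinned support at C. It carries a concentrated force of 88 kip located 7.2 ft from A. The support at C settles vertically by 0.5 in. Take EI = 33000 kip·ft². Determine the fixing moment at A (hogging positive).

M_A = 127 kip·ft

Release the roller at C. Primary structure: cantilever fixed at A.
Primary-structure tip deflection at C by superposition:
  point load 88 at a = 7.2: Pa²(3L − a)/(6EI) = 15054/EI
Flexibility coefficient — unit upward force at C: δ_{CC} = L³/(3EI) = 243/EI.
With EI = 33000 kip·ft²: δ_0 = 0.45619 ft and δ_{CC} = 0.007364 ft/kip.
Compatibility — the beam at C must follow the support down by 0.04167 ft: δ_0 − R_C·δ_{CC} = 0.04167, so R_C = (0.45619 − 0.04167)/0.007364 = 56.29 kip.
Moment equilibrium about A: M_A = Σ(load moments about A) − R_C·L = 633.6 − 56.29×9 = 127 kip·ft.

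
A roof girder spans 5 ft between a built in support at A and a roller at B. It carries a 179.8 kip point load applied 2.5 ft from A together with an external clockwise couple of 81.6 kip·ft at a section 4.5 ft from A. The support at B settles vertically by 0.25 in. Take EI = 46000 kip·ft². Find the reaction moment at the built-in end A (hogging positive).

Choose R_B as the redundant. The primary structure is the cantilever fixed at A.
Free-end deflection of the primary structure under the applied loading (downward +):
  point load 179.8 at a = 2.5: Pa²(3L − a)/(6EI) = 2341/EI
  clockwise couple 81.6 at a = 4.5: M₀a(2L − a)/(2EI) = 1010/EI
  δ_0 = 3351/EI
Flexibility coefficient — unit upward force at B: δ_{BB} = L³/(3EI) = 41.67/EI.
With EI = 46000 kip·ft²: δ_0 = 0.072847 ft and δ_{BB} = 0.000906 ft/kip.
Compatibility — the beam at B must follow the support down by 0.02083 ft: δ_0 − R_B·δ_{BB} = 0.02083, so R_B = (0.072847 − 0.02083)/0.000906 = 57.42 kip.
Moment equilibrium about A: M_A = Σ(load moments about A) − R_B·L = 531.1 − 57.42×5 = 244 kip·ft.

M_A = 244 kip·ft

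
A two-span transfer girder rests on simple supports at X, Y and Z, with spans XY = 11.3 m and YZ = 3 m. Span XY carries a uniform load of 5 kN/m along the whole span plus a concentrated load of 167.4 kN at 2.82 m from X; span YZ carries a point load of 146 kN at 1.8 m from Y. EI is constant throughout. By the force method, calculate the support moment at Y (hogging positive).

M_Y = 253.4 kN·m

Insert a hinge at Y; M_Y is the redundant, and each span becomes simply supported.
Discontinuity in slope at Y on the released structure — sum the simple-span end rotations:
  span XY: UDL 5: wL³/(24EI) = 300.6/EI
  span XY: point load 167.4 at a = 2.82: Pab(L + a)/(6LEI) = 833.7/EI
  span YZ: point load 146 at a = 1.8: Pab(L + b)/(6LEI) = 73.58/EI
  relative rotation θ_0 = (1134 + 73.58)/EI = 1208/EI
A unit hogging moment at Y produces rotation L₁/(3EI) + L₂/(3EI) = 4.767/EI.
Compatibility: M_Y·(L₁+L₂)/(3EI) = θ_0, giving M_Y = 253.4 kN·m (hogging).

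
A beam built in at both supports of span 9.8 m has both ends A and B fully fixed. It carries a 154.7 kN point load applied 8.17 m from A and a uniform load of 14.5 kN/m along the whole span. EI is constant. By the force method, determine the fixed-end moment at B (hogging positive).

M_B = 291.3 kN·m

Release both end moments; the primary structure is a simply-supported span AB with redundants M_A and M_B.
Simple-span end rotations at A and B under the given loads:
  at A: point load 154.7 at a = 8.17: Pab(L + b)/(6LEI) = 400.5/EI
  at B: point load 154.7 at a = 8.17: Pab(L + a)/(6LEI) = 629.6/EI
  at A: UDL 14.5: wL³/(24EI) = 568.6/EI
  at B: UDL 14.5: wL³/(24EI) = 568.6/EI
  θ_A0 = 969.1/EI,  θ_B0 = 1198/EI
Flexibility coefficients: a unit moment at one end gives L/(3EI) there and L/(6EI) at the far end, so f₁₁ = f₂₂ = 3.267/EI and f₁₂ = f₂₁ = 1.633/EI.
Compatibility — zero rotation at each built-in end:
  3.267 M_A + 1.633 M_B = 969.1
  1.633 M_A + 3.267 M_B = 1198
Solving the pair gives M_A = 151 kN·m and M_B = 291.3 kN·m (hogging).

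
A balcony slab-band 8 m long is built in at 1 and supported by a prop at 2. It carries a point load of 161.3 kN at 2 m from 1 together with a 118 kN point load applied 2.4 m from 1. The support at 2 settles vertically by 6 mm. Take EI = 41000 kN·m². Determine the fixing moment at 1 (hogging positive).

Choose R_2 as the redundant. The primary structure is the cantilever fixed at 1.
Free-end deflection of the primary structure under the applied loading (downward +):
  point load 161.3 at a = 2: Pa²(3L − a)/(6EI) = 2366/EI
  point load 118 at a = 2.4: Pa²(3L − a)/(6EI) = 2447/EI
  δ_0 = 4813/EI
Tip deflection under a unit load at 2: L³/(3EI) = 170.7/EI.
With EI = 41000 kN·m²: δ_0 = 0.11738 m and δ_{22} = 0.004163 m/kN.
Compatibility — the beam at 2 must follow the support down by 0.006 m: δ_0 − R_2·δ_{22} = 0.006, so R_2 = (0.11738 − 0.006)/0.004163 = 26.76 kN.
Moment equilibrium about 1: M_1 = Σ(load moments about 1) − R_2·L = 605.8 − 26.76×8 = 391.7 kN·m.

M_1 = 391.7 kN·m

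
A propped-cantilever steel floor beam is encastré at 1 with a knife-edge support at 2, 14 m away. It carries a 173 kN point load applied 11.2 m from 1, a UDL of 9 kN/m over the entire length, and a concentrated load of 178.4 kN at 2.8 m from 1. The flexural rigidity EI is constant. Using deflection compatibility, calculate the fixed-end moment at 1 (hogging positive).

M_1 = 812.7 kN·m

Remove the prop at 2; the released (primary) structure is a cantilever built in at 1.
Downward deflection at the released point 2 due to the loads:
  point load 173 at a = 11.2: Pa²(3L − a)/(6EI) = 111399/EI
  UDL 9: wL⁴/(8EI) = 43218/EI
  point load 178.4 at a = 2.8: Pa²(3L − a)/(6EI) = 9138/EI
  δ_0 = 163755/EI
Flexibility coefficient — unit upward force at 2: δ_{22} = L³/(3EI) = 914.7/EI.
Compatibility at 2: δ_0 − R_2·δ_{22} = 0, so R_2 = 163755/914.7 = 179 kN.
Moment equilibrium about 1: M_1 = Σ(load moments about 1) − R_2·L = 3319 − 179×14 = 812.7 kN·m.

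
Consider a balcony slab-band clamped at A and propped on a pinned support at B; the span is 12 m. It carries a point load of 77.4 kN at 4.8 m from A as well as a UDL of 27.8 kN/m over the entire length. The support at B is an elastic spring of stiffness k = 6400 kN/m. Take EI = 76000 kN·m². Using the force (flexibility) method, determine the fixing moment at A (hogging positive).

M_A = 713 kN·m

Choose R_B as the redundant. The primary structure is the cantilever fixed at A.
Deflection at B on the released cantilever, summing each load's contribution:
  point load 77.4 at a = 4.8: Pa²(3L − a)/(6EI) = 9273/EI
  UDL 27.8: wL⁴/(8EI) = 72058/EI
  δ_0 = 81331/EI
Tip deflection under a unit load at B: L³/(3EI) = 576/EI.
With EI = 76000 kN·m²: δ_0 = 1.0701 m and δ_{BB} = 0.007579 m/kN.
Compatibility — the spring shortens by R_B/k under the reaction it provides: δ_0 − R_B·δ_{BB} = R_B/k. With 1/k = 0.000156 m/kN, R_B = δ_0 / (δ_{BB} + 1/k) = 1.0701 / (0.007579 + 0.000156) = 138.3 kN.
Moment equilibrium about A: M_A = Σ(load moments about A) − R_B·L = 2373 − 138.3×12 = 713 kN·m.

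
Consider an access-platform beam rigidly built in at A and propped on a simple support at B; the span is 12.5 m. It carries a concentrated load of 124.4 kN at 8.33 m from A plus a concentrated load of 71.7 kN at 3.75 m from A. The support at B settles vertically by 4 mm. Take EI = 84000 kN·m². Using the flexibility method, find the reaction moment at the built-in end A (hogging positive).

M_A = 396.9 kN·m

Take the reaction at B as the redundant and release it; the primary structure is a cantilever fixed at A.
Free-end deflection of the primary structure under the applied loading (downward +):
  point load 124.4 at a = 8.33: Pa²(3L − a)/(6EI) = 41966/EI
  point load 71.7 at a = 3.75: Pa²(3L − a)/(6EI) = 5672/EI
  δ_0 = 47637/EI
Flexibility coefficient — unit upward force at B: δ_{BB} = L³/(3EI) = 651/EI.
With EI = 84000 kN·m²: δ_0 = 0.56711 m and δ_{BB} = 0.00775 m/kN.
Compatibility — the beam at B must follow the support down by 0.004 m: δ_0 − R_B·δ_{BB} = 0.004, so R_B = (0.56711 − 0.004)/0.00775 = 72.65 kN.
Moment equilibrium about A: M_A = Σ(load moments about A) − R_B·L = 1305 − 72.65×12.5 = 396.9 kN·m.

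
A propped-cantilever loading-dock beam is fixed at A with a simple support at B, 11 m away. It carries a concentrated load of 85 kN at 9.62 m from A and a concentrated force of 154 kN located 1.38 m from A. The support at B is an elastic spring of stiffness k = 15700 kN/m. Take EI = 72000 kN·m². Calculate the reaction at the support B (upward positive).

Remove the prop at B; the released (primary) structure is a cantilever built in at A.
Free-end deflection of the primary structure under the applied loading (downward +):
  point load 85 at a = 9.62: Pa²(3L − a)/(6EI) = 30652/EI
  point load 154 at a = 1.38: Pa²(3L − a)/(6EI) = 1546/EI
  δ_0 = 32198/EI
Tip deflection under a unit load at B: L³/(3EI) = 443.7/EI.
With EI = 72000 kN·m²: δ_0 = 0.44719 m and δ_{BB} = 0.006162 m/kN.
Compatibility — the spring shortens by R_B/k under the reaction it provides: δ_0 − R_B·δ_{BB} = R_B/k. With 1/k = 0.000064 m/kN, R_B = δ_0 / (δ_{BB} + 1/k) = 0.44719 / (0.006162 + 0.000064) = 71.83 kN.

R_B = 71.83 kN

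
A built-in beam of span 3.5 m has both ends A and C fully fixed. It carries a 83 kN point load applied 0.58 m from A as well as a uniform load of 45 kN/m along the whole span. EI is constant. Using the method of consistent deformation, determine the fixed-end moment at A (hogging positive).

M_A = 79.44 kN·m

Take the two fixed-end moments M_A, M_C as redundants; the released structure is the simple span AC.
End rotations of the released simple span under the applied load (×1/EI):
  at A: point load 83 at a = 0.58: Pab(L + b)/(6LEI) = 42.97/EI
  at C: point load 83 at a = 0.58: Pab(L + a)/(6LEI) = 27.31/EI
  at A: UDL 45: wL³/(24EI) = 80.39/EI
  at C: UDL 45: wL³/(24EI) = 80.39/EI
  θ_A0 = 123.4/EI,  θ_C0 = 107.7/EI
Flexibility coefficients: a unit moment at one end gives L/(3EI) there and L/(6EI) at the far end, so f₁₁ = f₂₂ = 1.167/EI and f₁₂ = f₂₁ = 0.5833/EI.
Compatibility — zero rotation at each built-in end:
  1.167 M_A + 0.5833 M_C = 123.4
  0.5833 M_A + 1.167 M_C = 107.7
Solving the pair gives M_A = 79.44 kN·m and M_C = 52.59 kN·m (hogging).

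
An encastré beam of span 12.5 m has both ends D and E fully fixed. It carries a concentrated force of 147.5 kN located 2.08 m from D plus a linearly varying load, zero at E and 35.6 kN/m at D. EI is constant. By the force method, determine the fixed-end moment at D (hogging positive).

Release both end moments; the primary structure is a simply-supported span DE with redundants M_D and M_E.
On the primary (simply-supported) span, the end slopes from the loading are:
  at D: point load 147.5 at a = 2.08: Pab(L + b)/(6LEI) = 977/EI
  at E: point load 147.5 at a = 2.08: Pab(L + a)/(6LEI) = 621.5/EI
  at D: triangular load, peak 35.6: w₀L³/(45EI) = 1545/EI
  at E: triangular load, peak 35.6: 7w₀L³/(360EI) = 1352/EI
  θ_D0 = 2522/EI,  θ_E0 = 1973/EI
Flexibility coefficients: a unit moment at one end gives L/(3EI) there and L/(6EI) at the far end, so f₁₁ = f₂₂ = 4.167/EI and f₁₂ = f₂₁ = 2.083/EI.
Compatibility — zero rotation at each built-in end:
  4.167 M_D + 2.083 M_E = 2522
  2.083 M_D + 4.167 M_E = 1973
Solving the pair gives M_D = 491.3 kN·m and M_E = 228 kN·m (hogging).

M_D = 491.3 kN·m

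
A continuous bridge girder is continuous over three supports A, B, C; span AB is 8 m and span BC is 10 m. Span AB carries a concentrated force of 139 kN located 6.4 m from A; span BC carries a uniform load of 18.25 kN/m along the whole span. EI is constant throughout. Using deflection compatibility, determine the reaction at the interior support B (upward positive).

R_B = 247 kN

Insert a hinge at B; M_B is the redundant, and each span becomes simply supported.
Discontinuity in slope at B on the released structure — sum the simple-span end rotations:
  span AB: point load 139 at a = 6.4: Pab(L + a)/(6LEI) = 427/EI
  span BC: UDL 18.25: wL³/(24EI) = 760.4/EI
  relative rotation θ_0 = (427 + 760.4)/EI = 1187/EI
A unit hogging moment at B produces rotation L₁/(3EI) + L₂/(3EI) = 6/EI.
Slope continuity at B: θ_0 = M_B·6/EI, so M_B = 1187/6 = 197.9 kN·m (hogging).
Span AB, ΣM about A with M_B applied at B: R_B^{AB}·8 = 889.6 + 197.9, so R_B^{AB} = 135.9 kN and R_A = 139 − 135.9 = 3.062 kN.
Span BC, ΣM about C: R_B^{BC}·10 = 912.5 + 197.9, so R_B^{BC} = 111 kN and R_C = 182.5 − 111 = 71.46 kN.
R_B = 135.9 + 111 = 247 kN.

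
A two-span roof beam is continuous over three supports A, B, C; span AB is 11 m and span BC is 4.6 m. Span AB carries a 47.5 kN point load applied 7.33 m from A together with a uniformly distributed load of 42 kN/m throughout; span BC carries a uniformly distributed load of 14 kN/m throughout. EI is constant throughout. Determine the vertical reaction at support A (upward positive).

R_A = 198.9 kN

Release continuity at B by inserting a hinge; the redundant is the internal moment M_B. The primary structure is two simply-supported spans AB and BC.
Discontinuity in slope at B on the released structure — sum the simple-span end rotations:
  span AB: point load 47.5 at a = 7.33: Pab(L + a)/(6LEI) = 354.9/EI
  span AB: UDL 42: wL³/(24EI) = 2329/EI
  span BC: UDL 14: wL³/(24EI) = 56.78/EI
  relative rotation θ_0 = (2684 + 56.78)/EI = 2741/EI
A unit hogging moment at B produces rotation L₁/(3EI) + L₂/(3EI) = 5.2/EI.
Slope continuity at B: θ_0 = M_B·5.2/EI, so M_B = 2741/5.2 = 527.1 kN·m (hogging).
Span AB, ΣM about A with M_B applied at B: R_B^{AB}·11 = 2889 + 527.1, so R_B^{AB} = 310.6 kN and R_A = 509.5 − 310.6 = 198.9 kN.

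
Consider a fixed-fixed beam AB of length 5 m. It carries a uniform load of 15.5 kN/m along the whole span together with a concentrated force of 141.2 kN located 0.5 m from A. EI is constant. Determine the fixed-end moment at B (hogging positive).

M_B = 38.65 kN·m

Take the two fixed-end moments M_A, M_B as redundants; the released structure is the simple span AB.
Simple-span end rotations at A and B under the given loads:
  at A: UDL 15.5: wL³/(24EI) = 80.73/EI
  at B: UDL 15.5: wL³/(24EI) = 80.73/EI
  at A: point load 141.2 at a = 0.5: Pab(L + b)/(6LEI) = 100.6/EI
  at B: point load 141.2 at a = 0.5: Pab(L + a)/(6LEI) = 58.24/EI
  θ_A0 = 181.3/EI,  θ_B0 = 139/EI
Flexibility coefficients: a unit moment at one end gives L/(3EI) there and L/(6EI) at the far end, so f₁₁ = f₂₂ = 1.667/EI and f₁₂ = f₂₁ = 0.8333/EI.
Compatibility — zero rotation at each built-in end:
  1.667 M_A + 0.8333 M_B = 181.3
  0.8333 M_A + 1.667 M_B = 139
Solving the pair gives M_A = 89.48 kN·m and M_B = 38.65 kN·m (hogging).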